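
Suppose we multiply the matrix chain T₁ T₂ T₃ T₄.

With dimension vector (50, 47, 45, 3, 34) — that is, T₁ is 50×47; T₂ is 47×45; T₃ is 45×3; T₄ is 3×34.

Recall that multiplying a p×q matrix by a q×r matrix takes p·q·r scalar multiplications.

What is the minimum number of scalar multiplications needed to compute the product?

Adjacent pairs: T₁T₂ = 50·47·45 = 105750; T₂T₃ = 47·45·3 = 6345; T₃T₄ = 45·3·34 = 4590.
Length 3: T₁..T₃: k=1: 0+6345+50·47·3=13395; k=2: 105750+0+50·45·3=112500 → min 13395 | T₂..T₄: k=2: 0+4590+47·45·34=76500; k=3: 6345+0+47·3·34=11139 → min 11139.
Length 4: T₁..T₄: k=1: 0+11139+50·47·34=91039; k=2: 105750+4590+50·45·34=186840; k=3: 13395+0+50·3·34=18495 → min 18495.
Optimal order: ((T₁ (T₂ T₃)) T₄) with cost 18495.

18495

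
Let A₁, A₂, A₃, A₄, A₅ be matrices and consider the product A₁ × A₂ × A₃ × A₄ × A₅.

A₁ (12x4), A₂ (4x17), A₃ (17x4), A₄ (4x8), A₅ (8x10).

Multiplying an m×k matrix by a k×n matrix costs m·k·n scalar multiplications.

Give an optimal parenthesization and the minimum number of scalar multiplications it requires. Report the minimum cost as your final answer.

Adjacent pairs: A₁A₂ = 12·4·17 = 816; A₂A₃ = 4·17·4 = 272; A₃A₄ = 17·4·8 = 544; A₄A₅ = 4·8·10 = 320.
Length 3: A₁..A₃: k=1: 0+272+12·4·4=464; k=2: 816+0+12·17·4=1632 → min 464 | A₂..A₄: k=2: 0+544+4·17·8=1088; k=3: 272+0+4·4·8=400 → min 400 | A₃..A₅: k=3: 0+320+17·4·10=1000; k=4: 544+0+17·8·10=1904 → min 1000.
Length 4: A₁..A₄: k=1: 0+400+12·4·8=784; k=2: 816+544+12·17·8=2992; k=3: 464+0+12·4·8=848 → min 784 | A₂..A₅: k=2: 0+1000+4·17·10=1680; k=3: 272+320+4·4·10=752; k=4: 400+0+4·8·10=720 → min 720.
Length 5: A₁..A₅: k=1: 0+720+12·4·10=1200; k=2: 816+1000+12·17·10=3856; k=3: 464+320+12·4·10=1264; k=4: 784+0+12·8·10=1744 → min 1200.
Optimal parenthesization: (A₁ × (((A₂ × A₃) × A₄) × A₅)) with cost 1200.

1200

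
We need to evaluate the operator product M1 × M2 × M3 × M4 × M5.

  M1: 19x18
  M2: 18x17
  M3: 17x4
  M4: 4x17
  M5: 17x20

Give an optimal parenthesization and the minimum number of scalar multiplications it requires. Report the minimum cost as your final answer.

5472

Adjacent pairs: M1M2 = 19·18·17 = 5814; M2M3 = 18·17·4 = 1224; M3M4 = 17·4·17 = 1156; M4M5 = 4·17·20 = 1360.
Length 3: M1..M3: k=1: 0+1224+19·18·4=2592; k=2: 5814+0+19·17·4=7106 → min 2592 | M2..M4: k=2: 0+1156+18·17·17=6358; k=3: 1224+0+18·4·17=2448 → min 2448 | M3..M5: k=3: 0+1360+17·4·20=2720; k=4: 1156+0+17·17·20=6936 → min 2720.
Length 4: M1..M4: k=1: 0+2448+19·18·17=8262; k=2: 5814+1156+19·17·17=12461; k=3: 2592+0+19·4·17=3884 → min 3884 | M2..M5: k=2: 0+2720+18·17·20=8840; k=3: 1224+1360+18·4·20=4024; k=4: 2448+0+18·17·20=8568 → min 4024.
Length 5: M1..M5: k=1: 0+4024+19·18·20=10864; k=2: 5814+2720+19·17·20=14994; k=3: 2592+1360+19·4·20=5472; k=4: 3884+0+19·17·20=10344 → min 5472.
Optimal parenthesization: ((M1 × (M2 × M3)) × (M4 × M5)) with cost 5472.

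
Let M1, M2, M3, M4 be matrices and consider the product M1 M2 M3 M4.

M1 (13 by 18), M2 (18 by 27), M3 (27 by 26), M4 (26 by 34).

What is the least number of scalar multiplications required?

26936

Adjacent pairs: M1M2 = 13·18·27 = 6318; M2M3 = 18·27·26 = 12636; M3M4 = 27·26·34 = 23868.
Length 3: M1..M3: k=1: 0+12636+13·18·26=18720; k=2: 6318+0+13·27·26=15444 → min 15444 | M2..M4: k=2: 0+23868+18·27·34=40392; k=3: 12636+0+18·26·34=28548 → min 28548.
Length 4: M1..M4: k=1: 0+28548+13·18·34=36504; k=2: 6318+23868+13·27·34=42120; k=3: 15444+0+13·26·34=26936 → min 26936.
Optimal order: (((M1 M2) M3) M4) with cost 26936.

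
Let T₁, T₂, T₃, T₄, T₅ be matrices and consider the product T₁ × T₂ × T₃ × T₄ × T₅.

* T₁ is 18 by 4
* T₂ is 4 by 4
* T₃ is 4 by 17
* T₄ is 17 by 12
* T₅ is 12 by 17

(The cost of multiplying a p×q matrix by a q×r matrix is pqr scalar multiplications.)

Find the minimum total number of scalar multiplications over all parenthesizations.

3048

Adjacent pairs: T₁T₂ = 18·4·4 = 288; T₂T₃ = 4·4·17 = 272; T₃T₄ = 4·17·12 = 816; T₄T₅ = 17·12·17 = 3468.
Length 3: T₁..T₃: k=1: 0+272+18·4·17=1496; k=2: 288+0+18·4·17=1512 → min 1496 | T₂..T₄: k=2: 0+816+4·4·12=1008; k=3: 272+0+4·17·12=1088 → min 1008 | T₃..T₅: k=3: 0+3468+4·17·17=4624; k=4: 816+0+4·12·17=1632 → min 1632.
Length 4: T₁..T₄: k=1: 0+1008+18·4·12=1872; k=2: 288+816+18·4·12=1968; k=3: 1496+0+18·17·12=5168 → min 1872 | T₂..T₅: k=2: 0+1632+4·4·17=1904; k=3: 272+3468+4·17·17=4896; k=4: 1008+0+4·12·17=1824 → min 1824.
Length 5: T₁..T₅: k=1: 0+1824+18·4·17=3048; k=2: 288+1632+18·4·17=3144; k=3: 1496+3468+18·17·17=10166; k=4: 1872+0+18·12·17=5544 → min 3048.
Optimal order: (T₁ × ((T₂ × (T₃ × T₄)) × T₅)) with cost 3048.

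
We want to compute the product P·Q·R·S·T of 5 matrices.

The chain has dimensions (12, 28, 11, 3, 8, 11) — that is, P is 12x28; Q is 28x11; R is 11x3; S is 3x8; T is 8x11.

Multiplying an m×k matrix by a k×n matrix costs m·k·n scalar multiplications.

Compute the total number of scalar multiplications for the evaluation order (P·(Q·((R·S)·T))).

8316

(R·S): 11×3 by 3×8 → 11×8, cost 11·3·8 = 264
((R·S)·T): 11×8 by 8×11 → 11×11, cost 11·8·11 = 968; cumulative 1232
(Q·((R·S)·T)): 28×11 by 11×11 → 28×11, cost 28·11·11 = 3388; cumulative 4620
(P·(Q·((R·S)·T))): 12×28 by 28×11 → 12×11, cost 12·28·11 = 3696; cumulative 8316
Total: 8316 scalar multiplications.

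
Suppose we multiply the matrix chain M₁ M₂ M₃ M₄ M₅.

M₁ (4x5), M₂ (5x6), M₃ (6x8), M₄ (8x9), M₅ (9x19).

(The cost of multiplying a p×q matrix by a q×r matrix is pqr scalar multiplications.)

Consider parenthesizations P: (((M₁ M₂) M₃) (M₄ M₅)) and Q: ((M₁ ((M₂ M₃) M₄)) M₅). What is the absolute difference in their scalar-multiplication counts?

Order P = (((M₁ M₂) M₃) (M₄ M₅)): (M₁ M₂): 4×5 by 5×6 → 4×6, cost 4·5·6 = 120; ((M₁ M₂) M₃): 4×6 by 6×8 → 4×8, cost 4·6·8 = 192; cumulative 312; (M₄ M₅): 8×9 by 9×19 → 8×19, cost 8·9·19 = 1368; (((M₁ M₂) M₃) (M₄ M₅)): 4×8 by 8×19 → 4×19, cost 4·8·19 = 608; cumulative 2288. Total 2288.
Order Q = ((M₁ ((M₂ M₃) M₄)) M₅): (M₂ M₃): 5×6 by 6×8 → 5×8, cost 5·6·8 = 240; ((M₂ M₃) M₄): 5×8 by 8×9 → 5×9, cost 5·8·9 = 360; cumulative 600; (M₁ ((M₂ M₃) M₄)): 4×5 by 5×9 → 4×9, cost 4·5·9 = 180; cumulative 780; ((M₁ ((M₂ M₃) M₄)) M₅): 4×9 by 9×19 → 4×19, cost 4·9·19 = 684; cumulative 1464. Total 1464.
Difference: |2288 − 1464| = 824.

824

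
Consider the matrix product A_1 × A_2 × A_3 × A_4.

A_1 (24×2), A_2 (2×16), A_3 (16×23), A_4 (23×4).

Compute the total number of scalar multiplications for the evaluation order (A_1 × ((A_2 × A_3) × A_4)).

1112

(A_2 × A_3): 2×16 by 16×23 → 2×23, cost 2·16·23 = 736
((A_2 × A_3) × A_4): 2×23 by 23×4 → 2×4, cost 2·23·4 = 184; cumulative 920
(A_1 × ((A_2 × A_3) × A_4)): 24×2 by 2×4 → 24×4, cost 24·2·4 = 192; cumulative 1112
Total: 1112 scalar multiplications.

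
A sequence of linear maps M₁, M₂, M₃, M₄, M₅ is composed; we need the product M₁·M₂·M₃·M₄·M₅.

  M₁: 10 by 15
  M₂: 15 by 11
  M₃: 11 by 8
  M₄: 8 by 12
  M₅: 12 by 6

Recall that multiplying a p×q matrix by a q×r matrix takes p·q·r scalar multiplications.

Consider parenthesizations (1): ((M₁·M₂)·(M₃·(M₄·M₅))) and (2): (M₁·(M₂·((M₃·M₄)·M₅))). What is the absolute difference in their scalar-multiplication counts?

Order (1) = ((M₁·M₂)·(M₃·(M₄·M₅))): (M₁·M₂): 10×15 by 15×11 → 10×11, cost 10·15·11 = 1650; (M₄·M₅): 8×12 by 12×6 → 8×6, cost 8·12·6 = 576; (M₃·(M₄·M₅)): 11×8 by 8×6 → 11×6, cost 11·8·6 = 528; cumulative 1104; ((M₁·M₂)·(M₃·(M₄·M₅))): 10×11 by 11×6 → 10×6, cost 10·11·6 = 660; cumulative 3414. Total 3414.
Order (2) = (M₁·(M₂·((M₃·M₄)·M₅))): (M₃·M₄): 11×8 by 8×12 → 11×12, cost 11·8·12 = 1056; ((M₃·M₄)·M₅): 11×12 by 12×6 → 11×6, cost 11·12·6 = 792; cumulative 1848; (M₂·((M₃·M₄)·M₅)): 15×11 by 11×6 → 15×6, cost 15·11·6 = 990; cumulative 2838; (M₁·(M₂·((M₃·M₄)·M₅))): 10×15 by 15×6 → 10×6, cost 10·15·6 = 900; cumulative 3738. Total 3738.
Difference: |3414 − 3738| = 324.

324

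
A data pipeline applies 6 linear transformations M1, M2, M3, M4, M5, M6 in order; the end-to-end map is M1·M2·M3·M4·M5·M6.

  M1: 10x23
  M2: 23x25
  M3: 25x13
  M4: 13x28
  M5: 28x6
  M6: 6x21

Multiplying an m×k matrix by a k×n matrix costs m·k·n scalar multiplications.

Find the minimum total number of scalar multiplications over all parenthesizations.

10224

Adjacent pairs: M1M2 = 10·23·25 = 5750; M2M3 = 23·25·13 = 7475; M3M4 = 25·13·28 = 9100; M4M5 = 13·28·6 = 2184; M5M6 = 28·6·21 = 3528.
Length 3: M1..M3: k=1: 0+7475+10·23·13=10465; k=2: 5750+0+10·25·13=9000 → min 9000 | M2..M4: k=2: 0+9100+23·25·28=25200; k=3: 7475+0+23·13·28=15847 → min 15847 | M3..M5: k=3: 0+2184+25·13·6=4134; k=4: 9100+0+25·28·6=13300 → min 4134 | M4..M6: k=4: 0+3528+13·28·21=11172; k=5: 2184+0+13·6·21=3822 → min 3822.
Length 4: M1..M4: k=1: 0+15847+10·23·28=22287; k=2: 5750+9100+10·25·28=21850; k=3: 9000+0+10·13·28=12640 → min 12640 | M2..M5: k=2: 0+4134+23·25·6=7584; k=3: 7475+2184+23·13·6=11453; k=4: 15847+0+23·28·6=19711 → min 7584 | M3..M6: k=3: 0+3822+25·13·21=10647; k=4: 9100+3528+25·28·21=27328; k=5: 4134+0+25·6·21=7284 → min 7284.
Length 5: M1..M5: k=1: 0+7584+10·23·6=8964; k=2: 5750+4134+10·25·6=11384; k=3: 9000+2184+10·13·6=11964; k=4: 12640+0+10·28·6=14320 → min 8964 | M2..M6: k=2: 0+7284+23·25·21=19359; k=3: 7475+3822+23·13·21=17576; k=4: 15847+3528+23·28·21=32899; k=5: 7584+0+23·6·21=10482 → min 10482.
Length 6: M1..M6: k=1: 0+10482+10·23·21=15312; k=2: 5750+7284+10·25·21=18284; k=3: 9000+3822+10·13·21=15552; k=4: 12640+3528+10·28·21=22048; k=5: 8964+0+10·6·21=10224 → min 10224.
Optimal order: ((M1·(M2·(M3·(M4·M5))))·M6) with cost 10224.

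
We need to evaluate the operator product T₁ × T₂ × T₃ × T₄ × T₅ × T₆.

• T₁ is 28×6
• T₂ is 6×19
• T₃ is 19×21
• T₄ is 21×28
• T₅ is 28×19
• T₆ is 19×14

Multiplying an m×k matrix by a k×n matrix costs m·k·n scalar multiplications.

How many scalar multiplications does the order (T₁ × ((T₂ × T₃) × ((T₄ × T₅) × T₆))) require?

23268

(T₂ × T₃): 6×19 by 19×21 → 6×21, cost 6·19·21 = 2394
(T₄ × T₅): 21×28 by 28×19 → 21×19, cost 21·28·19 = 11172
((T₄ × T₅) × T₆): 21×19 by 19×14 → 21×14, cost 21·19·14 = 5586; cumulative 16758
((T₂ × T₃) × ((T₄ × T₅) × T₆)): 6×21 by 21×14 → 6×14, cost 6·21·14 = 1764; cumulative 20916
(T₁ × ((T₂ × T₃) × ((T₄ × T₅) × T₆))): 28×6 by 6×14 → 28×14, cost 28·6·14 = 2352; cumulative 23268
Total: 23268 scalar multiplications.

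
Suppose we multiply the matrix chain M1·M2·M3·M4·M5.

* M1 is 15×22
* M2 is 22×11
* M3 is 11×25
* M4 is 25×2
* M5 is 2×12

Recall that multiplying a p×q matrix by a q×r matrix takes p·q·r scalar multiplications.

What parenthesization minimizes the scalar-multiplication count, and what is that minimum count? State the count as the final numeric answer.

Adjacent pairs: M1M2 = 15·22·11 = 3630; M2M3 = 22·11·25 = 6050; M3M4 = 11·25·2 = 550; M4M5 = 25·2·12 = 600.
Length 3: M1..M3: k=1: 0+6050+15·22·25=14300; k=2: 3630+0+15·11·25=7755 → min 7755 | M2..M4: k=2: 0+550+22·11·2=1034; k=3: 6050+0+22·25·2=7150 → min 1034 | M3..M5: k=3: 0+600+11·25·12=3900; k=4: 550+0+11·2·12=814 → min 814.
Length 4: M1..M4: k=1: 0+1034+15·22·2=1694; k=2: 3630+550+15·11·2=4510; k=3: 7755+0+15·25·2=8505 → min 1694 | M2..M5: k=2: 0+814+22·11·12=3718; k=3: 6050+600+22·25·12=13250; k=4: 1034+0+22·2·12=1562 → min 1562.
Length 5: M1..M5: k=1: 0+1562+15·22·12=5522; k=2: 3630+814+15·11·12=6424; k=3: 7755+600+15·25·12=12855; k=4: 1694+0+15·2·12=2054 → min 2054.
Optimal parenthesization: ((M1·(M2·(M3·M4)))·M5) with cost 2054.

2054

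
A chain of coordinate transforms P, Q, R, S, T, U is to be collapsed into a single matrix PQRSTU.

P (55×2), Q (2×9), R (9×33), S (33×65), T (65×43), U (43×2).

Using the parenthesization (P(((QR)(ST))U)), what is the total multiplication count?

(QR): 2×9 by 9×33 → 2×33, cost 2·9·33 = 594
(ST): 33×65 by 65×43 → 33×43, cost 33·65·43 = 92235
((QR)(ST)): 2×33 by 33×43 → 2×43, cost 2·33·43 = 2838; cumulative 95667
(((QR)(ST))U): 2×43 by 43×2 → 2×2, cost 2·43·2 = 172; cumulative 95839
(P(((QR)(ST))U)): 55×2 by 2×2 → 55×2, cost 55·2·2 = 220; cumulative 96059
Total: 96059 scalar multiplications.

96059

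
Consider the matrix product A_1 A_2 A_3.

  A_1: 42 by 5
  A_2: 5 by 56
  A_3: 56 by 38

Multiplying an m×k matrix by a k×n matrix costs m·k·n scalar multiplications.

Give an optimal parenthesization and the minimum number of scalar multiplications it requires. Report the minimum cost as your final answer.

18620

(A_1 (A_2 A_3)): cost 18620.
((A_1 A_2) A_3): cost 101136.
Optimal: (A_1 (A_2 A_3)) with cost 18620.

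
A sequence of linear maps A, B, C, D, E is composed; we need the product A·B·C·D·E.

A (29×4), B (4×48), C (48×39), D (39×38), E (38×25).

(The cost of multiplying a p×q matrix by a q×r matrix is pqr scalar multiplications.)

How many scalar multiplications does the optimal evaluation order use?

20116

Adjacent pairs: AB = 29·4·48 = 5568; BC = 4·48·39 = 7488; CD = 48·39·38 = 71136; DE = 39·38·25 = 37050.
Length 3: A..C: k=1: 0+7488+29·4·39=12012; k=2: 5568+0+29·48·39=59856 → min 12012 | B..D: k=2: 0+71136+4·48·38=78432; k=3: 7488+0+4·39·38=13416 → min 13416 | C..E: k=3: 0+37050+48·39·25=83850; k=4: 71136+0+48·38·25=116736 → min 83850.
Length 4: A..D: k=1: 0+13416+29·4·38=17824; k=2: 5568+71136+29·48·38=129600; k=3: 12012+0+29·39·38=54990 → min 17824 | B..E: k=2: 0+83850+4·48·25=88650; k=3: 7488+37050+4·39·25=48438; k=4: 13416+0+4·38·25=17216 → min 17216.
Length 5: A..E: k=1: 0+17216+29·4·25=20116; k=2: 5568+83850+29·48·25=124218; k=3: 12012+37050+29·39·25=77337; k=4: 17824+0+29·38·25=45374 → min 20116.
Optimal order: (A·(((B·C)·D)·E)) with cost 20116.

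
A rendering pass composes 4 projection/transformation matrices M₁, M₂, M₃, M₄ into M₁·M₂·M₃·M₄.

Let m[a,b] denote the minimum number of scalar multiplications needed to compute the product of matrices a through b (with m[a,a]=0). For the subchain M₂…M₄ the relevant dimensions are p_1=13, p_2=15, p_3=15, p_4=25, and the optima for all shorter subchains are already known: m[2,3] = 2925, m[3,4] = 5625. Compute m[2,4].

m[2,4] = min over k∈[2,3] of m[2,k]+m[k+1,4]+p_{1}·p_k·p_{4}.
k=2: 0 + 5625 + 13·15·25 = 10500; k=3: 2925 + 0 + 13·15·25 = 7800.
Minimum: 7800 at k=3.

7800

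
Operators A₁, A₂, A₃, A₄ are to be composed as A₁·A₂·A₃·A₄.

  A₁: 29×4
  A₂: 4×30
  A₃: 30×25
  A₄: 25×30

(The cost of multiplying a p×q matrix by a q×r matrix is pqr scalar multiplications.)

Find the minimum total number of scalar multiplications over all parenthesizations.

9480

Adjacent pairs: A₁A₂ = 29·4·30 = 3480; A₂A₃ = 4·30·25 = 3000; A₃A₄ = 30·25·30 = 22500.
Length 3: A₁..A₃: k=1: 0+3000+29·4·25=5900; k=2: 3480+0+29·30·25=25230 → min 5900 | A₂..A₄: k=2: 0+22500+4·30·30=26100; k=3: 3000+0+4·25·30=6000 → min 6000.
Length 4: A₁..A₄: k=1: 0+6000+29·4·30=9480; k=2: 3480+22500+29·30·30=52080; k=3: 5900+0+29·25·30=27650 → min 9480.
Optimal order: (A₁·((A₂·A₃)·A₄)) with cost 9480.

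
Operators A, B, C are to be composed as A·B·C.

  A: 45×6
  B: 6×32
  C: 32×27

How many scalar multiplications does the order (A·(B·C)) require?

12474

(B·C): 6×32 by 32×27 → 6×27, cost 6·32·27 = 5184
(A·(B·C)): 45×6 by 6×27 → 45×27, cost 45·6·27 = 7290; cumulative 12474
Total: 12474 scalar multiplications.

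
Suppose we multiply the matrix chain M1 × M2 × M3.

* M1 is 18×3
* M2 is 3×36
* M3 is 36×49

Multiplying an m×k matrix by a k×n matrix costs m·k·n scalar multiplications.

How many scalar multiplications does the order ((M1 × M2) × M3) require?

(M1 × M2): 18×3 by 3×36 → 18×36, cost 18·3·36 = 1944
((M1 × M2) × M3): 18×36 by 36×49 → 18×49, cost 18·36·49 = 31752; cumulative 33696
Total: 33696 scalar multiplications.

33696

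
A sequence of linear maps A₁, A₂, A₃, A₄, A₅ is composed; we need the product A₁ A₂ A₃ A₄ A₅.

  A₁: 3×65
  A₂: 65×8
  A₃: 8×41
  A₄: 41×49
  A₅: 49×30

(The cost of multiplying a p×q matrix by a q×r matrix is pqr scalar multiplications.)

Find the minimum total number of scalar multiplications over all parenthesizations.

12981

Adjacent pairs: A₁A₂ = 3·65·8 = 1560; A₂A₃ = 65·8·41 = 21320; A₃A₄ = 8·41·49 = 16072; A₄A₅ = 41·49·30 = 60270.
Length 3: A₁..A₃: k=1: 0+21320+3·65·41=29315; k=2: 1560+0+3·8·41=2544 → min 2544 | A₂..A₄: k=2: 0+16072+65·8·49=41552; k=3: 21320+0+65·41·49=151905 → min 41552 | A₃..A₅: k=3: 0+60270+8·41·30=70110; k=4: 16072+0+8·49·30=27832 → min 27832.
Length 4: A₁..A₄: k=1: 0+41552+3·65·49=51107; k=2: 1560+16072+3·8·49=18808; k=3: 2544+0+3·41·49=8571 → min 8571 | A₂..A₅: k=2: 0+27832+65·8·30=43432; k=3: 21320+60270+65·41·30=161540; k=4: 41552+0+65·49·30=137102 → min 43432.
Length 5: A₁..A₅: k=1: 0+43432+3·65·30=49282; k=2: 1560+27832+3·8·30=30112; k=3: 2544+60270+3·41·30=66504; k=4: 8571+0+3·49·30=12981 → min 12981.
Optimal order: ((((A₁ A₂) A₃) A₄) A₅) with cost 12981.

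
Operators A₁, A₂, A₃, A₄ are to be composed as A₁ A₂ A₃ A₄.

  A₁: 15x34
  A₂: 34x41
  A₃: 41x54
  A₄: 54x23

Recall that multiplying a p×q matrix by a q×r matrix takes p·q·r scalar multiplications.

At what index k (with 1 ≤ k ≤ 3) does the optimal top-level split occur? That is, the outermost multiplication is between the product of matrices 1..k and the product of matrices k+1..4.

3

Adjacent pairs: A₁A₂ = 15·34·41 = 20910; A₂A₃ = 34·41·54 = 75276; A₃A₄ = 41·54·23 = 50922.
Length 3: A₁..A₃: k=1: 0+75276+15·34·54=102816; k=2: 20910+0+15·41·54=54120 → min 54120 | A₂..A₄: k=2: 0+50922+34·41·23=82984; k=3: 75276+0+34·54·23=117504 → min 82984.
Top-level splits: k=1: (A₁..A₁)·(A₂..A₄) → 0+82984+15·34·23 = 94714; k=2: (A₁..A₂)·(A₃..A₄) → 20910+50922+15·41·23 = 85977; k=3: (A₁..A₃)·(A₄..A₄) → 54120+0+15·54·23 = 72750.
Best split is after A₃, i.e. k = 3.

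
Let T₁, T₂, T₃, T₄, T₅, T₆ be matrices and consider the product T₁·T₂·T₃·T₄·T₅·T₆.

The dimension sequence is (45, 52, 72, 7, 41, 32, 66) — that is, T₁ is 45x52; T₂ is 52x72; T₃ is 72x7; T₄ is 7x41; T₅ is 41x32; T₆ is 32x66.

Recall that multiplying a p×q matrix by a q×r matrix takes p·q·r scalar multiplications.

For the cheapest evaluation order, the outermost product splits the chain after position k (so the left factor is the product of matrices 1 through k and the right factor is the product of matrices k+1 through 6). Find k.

3

Adjacent pairs: T₁T₂ = 45·52·72 = 168480; T₂T₃ = 52·72·7 = 26208; T₃T₄ = 72·7·41 = 20664; T₄T₅ = 7·41·32 = 9184; T₅T₆ = 41·32·66 = 86592.
Length 3: T₁..T₃: k=1: 0+26208+45·52·7=42588; k=2: 168480+0+45·72·7=191160 → min 42588 | T₂..T₄: k=2: 0+20664+52·72·41=174168; k=3: 26208+0+52·7·41=41132 → min 41132 | T₃..T₅: k=3: 0+9184+72·7·32=25312; k=4: 20664+0+72·41·32=115128 → min 25312 | T₄..T₆: k=4: 0+86592+7·41·66=105534; k=5: 9184+0+7·32·66=23968 → min 23968.
Length 4: T₁..T₄: k=1: 0+41132+45·52·41=137072; k=2: 168480+20664+45·72·41=321984; k=3: 42588+0+45·7·41=55503 → min 55503 | T₂..T₅: k=2: 0+25312+52·72·32=145120; k=3: 26208+9184+52·7·32=47040; k=4: 41132+0+52·41·32=109356 → min 47040 | T₃..T₆: k=3: 0+23968+72·7·66=57232; k=4: 20664+86592+72·41·66=302088; k=5: 25312+0+72·32·66=177376 → min 57232.
Length 5: T₁..T₅: k=1: 0+47040+45·52·32=121920; k=2: 168480+25312+45·72·32=297472; k=3: 42588+9184+45·7·32=61852; k=4: 55503+0+45·41·32=114543 → min 61852 | T₂..T₆: k=2: 0+57232+52·72·66=304336; k=3: 26208+23968+52·7·66=74200; k=4: 41132+86592+52·41·66=268436; k=5: 47040+0+52·32·66=156864 → min 74200.
Top-level splits: k=1: (T₁..T₁)·(T₂..T₆) → 0+74200+45·52·66 = 228640; k=2: (T₁..T₂)·(T₃..T₆) → 168480+57232+45·72·66 = 439552; k=3: (T₁..T₃)·(T₄..T₆) → 42588+23968+45·7·66 = 87346; k=4: (T₁..T₄)·(T₅..T₆) → 55503+86592+45·41·66 = 263865; k=5: (T₁..T₅)·(T₆..T₆) → 61852+0+45·32·66 = 156892.
Best split is after T₃, i.e. k = 3.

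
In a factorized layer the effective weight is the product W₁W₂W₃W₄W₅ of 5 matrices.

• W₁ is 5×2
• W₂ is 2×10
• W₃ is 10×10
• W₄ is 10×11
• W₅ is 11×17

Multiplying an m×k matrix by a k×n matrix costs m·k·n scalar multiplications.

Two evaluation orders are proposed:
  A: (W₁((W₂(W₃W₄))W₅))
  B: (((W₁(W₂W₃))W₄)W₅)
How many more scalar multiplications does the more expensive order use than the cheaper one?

Order A = (W₁((W₂(W₃W₄))W₅)): (W₃W₄): 10×10 by 10×11 → 10×11, cost 10·10·11 = 1100; (W₂(W₃W₄)): 2×10 by 10×11 → 2×11, cost 2·10·11 = 220; cumulative 1320; ((W₂(W₃W₄))W₅): 2×11 by 11×17 → 2×17, cost 2·11·17 = 374; cumulative 1694; (W₁((W₂(W₃W₄))W₅)): 5×2 by 2×17 → 5×17, cost 5·2·17 = 170; cumulative 1864. Total 1864.
Order B = (((W₁(W₂W₃))W₄)W₅): (W₂W₃): 2×10 by 10×10 → 2×10, cost 2·10·10 = 200; (W₁(W₂W₃)): 5×2 by 2×10 → 5×10, cost 5·2·10 = 100; cumulative 300; ((W₁(W₂W₃))W₄): 5×10 by 10×11 → 5×11, cost 5·10·11 = 550; cumulative 850; (((W₁(W₂W₃))W₄)W₅): 5×11 by 11×17 → 5×17, cost 5·11·17 = 935; cumulative 1785. Total 1785.
Difference: |1864 − 1785| = 79.

79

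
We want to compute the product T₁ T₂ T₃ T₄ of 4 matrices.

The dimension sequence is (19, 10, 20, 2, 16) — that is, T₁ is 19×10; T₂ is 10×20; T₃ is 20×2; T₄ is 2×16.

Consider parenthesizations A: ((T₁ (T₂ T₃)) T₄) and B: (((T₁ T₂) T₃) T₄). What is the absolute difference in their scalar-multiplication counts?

3780

Order A = ((T₁ (T₂ T₃)) T₄): (T₂ T₃): 10×20 by 20×2 → 10×2, cost 10·20·2 = 400; (T₁ (T₂ T₃)): 19×10 by 10×2 → 19×2, cost 19·10·2 = 380; cumulative 780; ((T₁ (T₂ T₃)) T₄): 19×2 by 2×16 → 19×16, cost 19·2·16 = 608; cumulative 1388. Total 1388.
Order B = (((T₁ T₂) T₃) T₄): (T₁ T₂): 19×10 by 10×20 → 19×20, cost 19·10·20 = 3800; ((T₁ T₂) T₃): 19×20 by 20×2 → 19×2, cost 19·20·2 = 760; cumulative 4560; (((T₁ T₂) T₃) T₄): 19×2 by 2×16 → 19×16, cost 19·2·16 = 608; cumulative 5168. Total 5168.
Difference: |1388 − 5168| = 3780.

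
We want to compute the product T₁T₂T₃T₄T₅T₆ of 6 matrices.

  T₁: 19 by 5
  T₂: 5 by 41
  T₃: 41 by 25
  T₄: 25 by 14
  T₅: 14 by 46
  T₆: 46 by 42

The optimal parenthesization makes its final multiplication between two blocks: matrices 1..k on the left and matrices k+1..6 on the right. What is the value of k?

1

Adjacent pairs: T₁T₂ = 19·5·41 = 3895; T₂T₃ = 5·41·25 = 5125; T₃T₄ = 41·25·14 = 14350; T₄T₅ = 25·14·46 = 16100; T₅T₆ = 14·46·42 = 27048.
Length 3: T₁..T₃: k=1: 0+5125+19·5·25=7500; k=2: 3895+0+19·41·25=23370 → min 7500 | T₂..T₄: k=2: 0+14350+5·41·14=17220; k=3: 5125+0+5·25·14=6875 → min 6875 | T₃..T₅: k=3: 0+16100+41·25·46=63250; k=4: 14350+0+41·14·46=40754 → min 40754 | T₄..T₆: k=4: 0+27048+25·14·42=41748; k=5: 16100+0+25·46·42=64400 → min 41748.
Length 4: T₁..T₄: k=1: 0+6875+19·5·14=8205; k=2: 3895+14350+19·41·14=29151; k=3: 7500+0+19·25·14=14150 → min 8205 | T₂..T₅: k=2: 0+40754+5·41·46=50184; k=3: 5125+16100+5·25·46=26975; k=4: 6875+0+5·14·46=10095 → min 10095 | T₃..T₆: k=3: 0+41748+41·25·42=84798; k=4: 14350+27048+41·14·42=65506; k=5: 40754+0+41·46·42=119966 → min 65506.
Length 5: T₁..T₅: k=1: 0+10095+19·5·46=14465; k=2: 3895+40754+19·41·46=80483; k=3: 7500+16100+19·25·46=45450; k=4: 8205+0+19·14·46=20441 → min 14465 | T₂..T₆: k=2: 0+65506+5·41·42=74116; k=3: 5125+41748+5·25·42=52123; k=4: 6875+27048+5·14·42=36863; k=5: 10095+0+5·46·42=19755 → min 19755.
Top-level splits: k=1: (T₁..T₁)·(T₂..T₆) → 0+19755+19·5·42 = 23745; k=2: (T₁..T₂)·(T₃..T₆) → 3895+65506+19·41·42 = 102119; k=3: (T₁..T₃)·(T₄..T₆) → 7500+41748+19·25·42 = 69198; k=4: (T₁..T₄)·(T₅..T₆) → 8205+27048+19·14·42 = 46425; k=5: (T₁..T₅)·(T₆..T₆) → 14465+0+19·46·42 = 51173.
Best split is after T₁, i.e. k = 1.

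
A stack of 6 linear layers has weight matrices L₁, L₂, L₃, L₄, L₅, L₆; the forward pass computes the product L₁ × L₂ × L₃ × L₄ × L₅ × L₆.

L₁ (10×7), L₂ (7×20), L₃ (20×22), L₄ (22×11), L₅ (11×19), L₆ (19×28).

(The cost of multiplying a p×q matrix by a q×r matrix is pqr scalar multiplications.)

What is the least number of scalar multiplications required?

Adjacent pairs: L₁L₂ = 10·7·20 = 1400; L₂L₃ = 7·20·22 = 3080; L₃L₄ = 20·22·11 = 4840; L₄L₅ = 22·11·19 = 4598; L₅L₆ = 11·19·28 = 5852.
Length 3: L₁..L₃: k=1: 0+3080+10·7·22=4620; k=2: 1400+0+10·20·22=5800 → min 4620 | L₂..L₄: k=2: 0+4840+7·20·11=6380; k=3: 3080+0+7·22·11=4774 → min 4774 | L₃..L₅: k=3: 0+4598+20·22·19=12958; k=4: 4840+0+20·11·19=9020 → min 9020 | L₄..L₆: k=4: 0+5852+22·11·28=12628; k=5: 4598+0+22·19·28=16302 → min 12628.
Length 4: L₁..L₄: k=1: 0+4774+10·7·11=5544; k=2: 1400+4840+10·20·11=8440; k=3: 4620+0+10·22·11=7040 → min 5544 | L₂..L₅: k=2: 0+9020+7·20·19=11680; k=3: 3080+4598+7·22·19=10604; k=4: 4774+0+7·11·19=6237 → min 6237 | L₃..L₆: k=3: 0+12628+20·22·28=24948; k=4: 4840+5852+20·11·28=16852; k=5: 9020+0+20·19·28=19660 → min 16852.
Length 5: L₁..L₅: k=1: 0+6237+10·7·19=7567; k=2: 1400+9020+10·20·19=14220; k=3: 4620+4598+10·22·19=13398; k=4: 5544+0+10·11·19=7634 → min 7567 | L₂..L₆: k=2: 0+16852+7·20·28=20772; k=3: 3080+12628+7·22·28=20020; k=4: 4774+5852+7·11·28=12782; k=5: 6237+0+7·19·28=9961 → min 9961.
Length 6: L₁..L₆: k=1: 0+9961+10·7·28=11921; k=2: 1400+16852+10·20·28=23852; k=3: 4620+12628+10·22·28=23408; k=4: 5544+5852+10·11·28=14476; k=5: 7567+0+10·19·28=12887 → min 11921.
Optimal order: (L₁ × ((((L₂ × L₃) × L₄) × L₅) × L₆)) with cost 11921.

11921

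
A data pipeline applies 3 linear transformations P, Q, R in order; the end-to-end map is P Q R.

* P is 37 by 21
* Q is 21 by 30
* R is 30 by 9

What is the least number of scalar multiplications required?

Order (P (Q R)): (Q R): 21×30 by 30×9 → 21×9, cost 21·30·9 = 5670; (P (Q R)): 37×21 by 21×9 → 37×9, cost 37·21·9 = 6993; cumulative 12663. Total 12663.
Order ((P Q) R): (P Q): 37×21 by 21×30 → 37×30, cost 37·21·30 = 23310; ((P Q) R): 37×30 by 30×9 → 37×9, cost 37·30·9 = 9990; cumulative 33300. Total 33300.
Minimum: 12663.

12663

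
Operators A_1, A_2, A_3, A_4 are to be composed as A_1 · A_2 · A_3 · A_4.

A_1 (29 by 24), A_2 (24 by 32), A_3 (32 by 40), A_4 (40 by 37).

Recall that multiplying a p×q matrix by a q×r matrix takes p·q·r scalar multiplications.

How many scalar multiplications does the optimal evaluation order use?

Adjacent pairs: A_1A_2 = 29·24·32 = 22272; A_2A_3 = 24·32·40 = 30720; A_3A_4 = 32·40·37 = 47360.
Length 3: A_1..A_3: k=1: 0+30720+29·24·40=58560; k=2: 22272+0+29·32·40=59392 → min 58560 | A_2..A_4: k=2: 0+47360+24·32·37=75776; k=3: 30720+0+24·40·37=66240 → min 66240.
Length 4: A_1..A_4: k=1: 0+66240+29·24·37=91992; k=2: 22272+47360+29·32·37=103968; k=3: 58560+0+29·40·37=101480 → min 91992.
Optimal order: (A_1 · ((A_2 · A_3) · A_4)) with cost 91992.

91992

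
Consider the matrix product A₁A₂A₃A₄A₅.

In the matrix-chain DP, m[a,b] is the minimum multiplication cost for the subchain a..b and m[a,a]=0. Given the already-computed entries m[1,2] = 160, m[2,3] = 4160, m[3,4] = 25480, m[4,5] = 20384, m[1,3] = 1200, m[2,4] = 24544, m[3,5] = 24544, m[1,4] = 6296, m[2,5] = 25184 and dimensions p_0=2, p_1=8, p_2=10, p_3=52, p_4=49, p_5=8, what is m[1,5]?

m[1,5] = min over k∈[1,4] of m[1,k]+m[k+1,5]+p_{0}·p_k·p_{5}.
k=1: 0 + 25184 + 2·8·8 = 25312; k=2: 160 + 24544 + 2·10·8 = 24864; k=3: 1200 + 20384 + 2·52·8 = 22416; k=4: 6296 + 0 + 2·49·8 = 7080.
Minimum: 7080 at k=4.

7080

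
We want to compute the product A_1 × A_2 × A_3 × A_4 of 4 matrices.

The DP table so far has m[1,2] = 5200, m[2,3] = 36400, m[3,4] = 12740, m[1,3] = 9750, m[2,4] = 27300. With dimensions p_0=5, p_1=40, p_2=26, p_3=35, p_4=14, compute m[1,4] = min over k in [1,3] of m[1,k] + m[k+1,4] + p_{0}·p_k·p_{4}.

12200

m[1,4] = min over k∈[1,3] of m[1,k]+m[k+1,4]+p_{0}·p_k·p_{4}.
k=1: 0 + 27300 + 5·40·14 = 30100; k=2: 5200 + 12740 + 5·26·14 = 19760; k=3: 9750 + 0 + 5·35·14 = 12200.
Minimum: 12200 at k=3.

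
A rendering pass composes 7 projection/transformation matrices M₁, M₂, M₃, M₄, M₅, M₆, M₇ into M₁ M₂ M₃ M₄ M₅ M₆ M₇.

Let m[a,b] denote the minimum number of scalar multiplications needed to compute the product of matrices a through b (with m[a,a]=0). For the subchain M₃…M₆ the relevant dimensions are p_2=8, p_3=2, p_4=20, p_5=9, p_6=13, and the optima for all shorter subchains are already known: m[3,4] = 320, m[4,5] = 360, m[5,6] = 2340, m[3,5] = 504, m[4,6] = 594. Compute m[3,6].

802

m[3,6] = min over k∈[3,5] of m[3,k]+m[k+1,6]+p_{2}·p_k·p_{6}.
k=3: 0 + 594 + 8·2·13 = 802; k=4: 320 + 2340 + 8·20·13 = 4740; k=5: 504 + 0 + 8·9·13 = 1440.
Minimum: 802 at k=3.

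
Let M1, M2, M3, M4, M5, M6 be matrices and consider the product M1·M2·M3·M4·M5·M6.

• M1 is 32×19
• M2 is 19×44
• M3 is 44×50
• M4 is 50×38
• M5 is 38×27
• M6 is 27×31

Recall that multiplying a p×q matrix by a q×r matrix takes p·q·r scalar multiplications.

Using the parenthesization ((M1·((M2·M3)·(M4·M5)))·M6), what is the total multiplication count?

(M2·M3): 19×44 by 44×50 → 19×50, cost 19·44·50 = 41800
(M4·M5): 50×38 by 38×27 → 50×27, cost 50·38·27 = 51300
((M2·M3)·(M4·M5)): 19×50 by 50×27 → 19×27, cost 19·50·27 = 25650; cumulative 118750
(M1·((M2·M3)·(M4·M5))): 32×19 by 19×27 → 32×27, cost 32·19·27 = 16416; cumulative 135166
((M1·((M2·M3)·(M4·M5)))·M6): 32×27 by 27×31 → 32×31, cost 32·27·31 = 26784; cumulative 161950
Total: 161950 scalar multiplications.

161950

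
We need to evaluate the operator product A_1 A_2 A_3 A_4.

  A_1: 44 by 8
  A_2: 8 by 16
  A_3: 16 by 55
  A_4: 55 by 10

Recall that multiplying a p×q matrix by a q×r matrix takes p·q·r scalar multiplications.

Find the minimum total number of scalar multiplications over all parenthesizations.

13600

Adjacent pairs: A_1A_2 = 44·8·16 = 5632; A_2A_3 = 8·16·55 = 7040; A_3A_4 = 16·55·10 = 8800.
Length 3: A_1..A_3: k=1: 0+7040+44·8·55=26400; k=2: 5632+0+44·16·55=44352 → min 26400 | A_2..A_4: k=2: 0+8800+8·16·10=10080; k=3: 7040+0+8·55·10=11440 → min 10080.
Length 4: A_1..A_4: k=1: 0+10080+44·8·10=13600; k=2: 5632+8800+44·16·10=21472; k=3: 26400+0+44·55·10=50600 → min 13600.
Optimal order: (A_1 (A_2 (A_3 A_4))) with cost 13600.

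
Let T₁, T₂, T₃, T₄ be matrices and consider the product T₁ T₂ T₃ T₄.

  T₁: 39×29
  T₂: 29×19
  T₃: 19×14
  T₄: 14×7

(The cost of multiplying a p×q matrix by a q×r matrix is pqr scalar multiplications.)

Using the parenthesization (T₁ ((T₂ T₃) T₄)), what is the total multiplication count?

18473

(T₂ T₃): 29×19 by 19×14 → 29×14, cost 29·19·14 = 7714
((T₂ T₃) T₄): 29×14 by 14×7 → 29×7, cost 29·14·7 = 2842; cumulative 10556
(T₁ ((T₂ T₃) T₄)): 39×29 by 29×7 → 39×7, cost 39·29·7 = 7917; cumulative 18473
Total: 18473 scalar multiplications.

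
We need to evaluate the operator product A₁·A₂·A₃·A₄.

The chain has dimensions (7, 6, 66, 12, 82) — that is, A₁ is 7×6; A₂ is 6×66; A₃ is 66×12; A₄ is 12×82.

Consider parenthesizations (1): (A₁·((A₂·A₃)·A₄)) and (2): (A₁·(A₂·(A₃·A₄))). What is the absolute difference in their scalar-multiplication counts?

86760

Order (1) = (A₁·((A₂·A₃)·A₄)): (A₂·A₃): 6×66 by 66×12 → 6×12, cost 6·66·12 = 4752; ((A₂·A₃)·A₄): 6×12 by 12×82 → 6×82, cost 6·12·82 = 5904; cumulative 10656; (A₁·((A₂·A₃)·A₄)): 7×6 by 6×82 → 7×82, cost 7·6·82 = 3444; cumulative 14100. Total 14100.
Order (2) = (A₁·(A₂·(A₃·A₄))): (A₃·A₄): 66×12 by 12×82 → 66×82, cost 66·12·82 = 64944; (A₂·(A₃·A₄)): 6×66 by 66×82 → 6×82, cost 6·66·82 = 32472; cumulative 97416; (A₁·(A₂·(A₃·A₄))): 7×6 by 6×82 → 7×82, cost 7·6·82 = 3444; cumulative 100860. Total 100860.
Difference: |14100 − 100860| = 86760.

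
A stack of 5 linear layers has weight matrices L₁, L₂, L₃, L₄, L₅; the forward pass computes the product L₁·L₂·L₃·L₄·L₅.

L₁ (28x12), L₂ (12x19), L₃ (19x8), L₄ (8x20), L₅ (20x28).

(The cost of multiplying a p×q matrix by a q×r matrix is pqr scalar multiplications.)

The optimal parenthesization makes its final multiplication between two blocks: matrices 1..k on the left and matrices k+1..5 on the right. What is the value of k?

Adjacent pairs: L₁L₂ = 28·12·19 = 6384; L₂L₃ = 12·19·8 = 1824; L₃L₄ = 19·8·20 = 3040; L₄L₅ = 8·20·28 = 4480.
Length 3: L₁..L₃: k=1: 0+1824+28·12·8=4512; k=2: 6384+0+28·19·8=10640 → min 4512 | L₂..L₄: k=2: 0+3040+12·19·20=7600; k=3: 1824+0+12·8·20=3744 → min 3744 | L₃..L₅: k=3: 0+4480+19·8·28=8736; k=4: 3040+0+19·20·28=13680 → min 8736.
Length 4: L₁..L₄: k=1: 0+3744+28·12·20=10464; k=2: 6384+3040+28·19·20=20064; k=3: 4512+0+28·8·20=8992 → min 8992 | L₂..L₅: k=2: 0+8736+12·19·28=15120; k=3: 1824+4480+12·8·28=8992; k=4: 3744+0+12·20·28=10464 → min 8992.
Top-level splits: k=1: (L₁..L₁)·(L₂..L₅) → 0+8992+28·12·28 = 18400; k=2: (L₁..L₂)·(L₃..L₅) → 6384+8736+28·19·28 = 30016; k=3: (L₁..L₃)·(L₄..L₅) → 4512+4480+28·8·28 = 15264; k=4: (L₁..L₄)·(L₅..L₅) → 8992+0+28·20·28 = 24672.
Best split is after L₃, i.e. k = 3.

3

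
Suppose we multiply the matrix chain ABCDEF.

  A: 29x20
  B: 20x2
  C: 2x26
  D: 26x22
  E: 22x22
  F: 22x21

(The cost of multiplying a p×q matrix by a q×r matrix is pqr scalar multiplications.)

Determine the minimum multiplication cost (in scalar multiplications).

Adjacent pairs: AB = 29·20·2 = 1160; BC = 20·2·26 = 1040; CD = 2·26·22 = 1144; DE = 26·22·22 = 12584; EF = 22·22·21 = 10164.
Length 3: A..C: k=1: 0+1040+29·20·26=16120; k=2: 1160+0+29·2·26=2668 → min 2668 | B..D: k=2: 0+1144+20·2·22=2024; k=3: 1040+0+20·26·22=12480 → min 2024 | C..E: k=3: 0+12584+2·26·22=13728; k=4: 1144+0+2·22·22=2112 → min 2112 | D..F: k=4: 0+10164+26·22·21=22176; k=5: 12584+0+26·22·21=24596 → min 22176.
Length 4: A..D: k=1: 0+2024+29·20·22=14784; k=2: 1160+1144+29·2·22=3580; k=3: 2668+0+29·26·22=19256 → min 3580 | B..E: k=2: 0+2112+20·2·22=2992; k=3: 1040+12584+20·26·22=25064; k=4: 2024+0+20·22·22=11704 → min 2992 | C..F: k=3: 0+22176+2·26·21=23268; k=4: 1144+10164+2·22·21=12232; k=5: 2112+0+2·22·21=3036 → min 3036.
Length 5: A..E: k=1: 0+2992+29·20·22=15752; k=2: 1160+2112+29·2·22=4548; k=3: 2668+12584+29·26·22=31840; k=4: 3580+0+29·22·22=17616 → min 4548 | B..F: k=2: 0+3036+20·2·21=3876; k=3: 1040+22176+20·26·21=34136; k=4: 2024+10164+20·22·21=21428; k=5: 2992+0+20·22·21=12232 → min 3876.
Length 6: A..F: k=1: 0+3876+29·20·21=16056; k=2: 1160+3036+29·2·21=5414; k=3: 2668+22176+29·26·21=40678; k=4: 3580+10164+29·22·21=27142; k=5: 4548+0+29·22·21=17946 → min 5414.
Optimal order: ((AB)(((CD)E)F)) with cost 5414.

5414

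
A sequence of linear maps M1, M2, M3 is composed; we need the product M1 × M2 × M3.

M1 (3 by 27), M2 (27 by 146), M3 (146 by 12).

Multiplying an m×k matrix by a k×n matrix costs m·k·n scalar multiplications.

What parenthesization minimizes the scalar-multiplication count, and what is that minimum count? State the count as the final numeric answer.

(M1 × (M2 × M3)): cost 48276.
((M1 × M2) × M3): cost 17082.
Optimal: ((M1 × M2) × M3) with cost 17082.

17082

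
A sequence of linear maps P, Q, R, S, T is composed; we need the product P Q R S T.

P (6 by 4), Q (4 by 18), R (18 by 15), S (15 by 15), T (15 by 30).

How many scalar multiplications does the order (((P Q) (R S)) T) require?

(P Q): 6×4 by 4×18 → 6×18, cost 6·4·18 = 432
(R S): 18×15 by 15×15 → 18×15, cost 18·15·15 = 4050
((P Q) (R S)): 6×18 by 18×15 → 6×15, cost 6·18·15 = 1620; cumulative 6102
(((P Q) (R S)) T): 6×15 by 15×30 → 6×30, cost 6·15·30 = 2700; cumulative 8802
Total: 8802 scalar multiplications.

8802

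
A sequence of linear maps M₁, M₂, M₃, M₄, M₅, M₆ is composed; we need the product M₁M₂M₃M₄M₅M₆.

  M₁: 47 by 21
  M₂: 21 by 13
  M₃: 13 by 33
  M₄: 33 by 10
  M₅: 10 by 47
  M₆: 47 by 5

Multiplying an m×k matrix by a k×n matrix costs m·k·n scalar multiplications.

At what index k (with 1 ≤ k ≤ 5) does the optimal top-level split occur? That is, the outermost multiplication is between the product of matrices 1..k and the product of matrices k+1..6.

1

Adjacent pairs: M₁M₂ = 47·21·13 = 12831; M₂M₃ = 21·13·33 = 9009; M₃M₄ = 13·33·10 = 4290; M₄M₅ = 33·10·47 = 15510; M₅M₆ = 10·47·5 = 2350.
Length 3: M₁..M₃: k=1: 0+9009+47·21·33=41580; k=2: 12831+0+47·13·33=32994 → min 32994 | M₂..M₄: k=2: 0+4290+21·13·10=7020; k=3: 9009+0+21·33·10=15939 → min 7020 | M₃..M₅: k=3: 0+15510+13·33·47=35673; k=4: 4290+0+13·10·47=10400 → min 10400 | M₄..M₆: k=4: 0+2350+33·10·5=4000; k=5: 15510+0+33·47·5=23265 → min 4000.
Length 4: M₁..M₄: k=1: 0+7020+47·21·10=16890; k=2: 12831+4290+47·13·10=23231; k=3: 32994+0+47·33·10=48504 → min 16890 | M₂..M₅: k=2: 0+10400+21·13·47=23231; k=3: 9009+15510+21·33·47=57090; k=4: 7020+0+21·10·47=16890 → min 16890 | M₃..M₆: k=3: 0+4000+13·33·5=6145; k=4: 4290+2350+13·10·5=7290; k=5: 10400+0+13·47·5=13455 → min 6145.
Length 5: M₁..M₅: k=1: 0+16890+47·21·47=63279; k=2: 12831+10400+47·13·47=51948; k=3: 32994+15510+47·33·47=121401; k=4: 16890+0+47·10·47=38980 → min 38980 | M₂..M₆: k=2: 0+6145+21·13·5=7510; k=3: 9009+4000+21·33·5=16474; k=4: 7020+2350+21·10·5=10420; k=5: 16890+0+21·47·5=21825 → min 7510.
Top-level splits: k=1: (M₁..M₁)·(M₂..M₆) → 0+7510+47·21·5 = 12445; k=2: (M₁..M₂)·(M₃..M₆) → 12831+6145+47·13·5 = 22031; k=3: (M₁..M₃)·(M₄..M₆) → 32994+4000+47·33·5 = 44749; k=4: (M₁..M₄)·(M₅..M₆) → 16890+2350+47·10·5 = 21590; k=5: (M₁..M₅)·(M₆..M₆) → 38980+0+47·47·5 = 50025.
Best split is after M₁, i.e. k = 1.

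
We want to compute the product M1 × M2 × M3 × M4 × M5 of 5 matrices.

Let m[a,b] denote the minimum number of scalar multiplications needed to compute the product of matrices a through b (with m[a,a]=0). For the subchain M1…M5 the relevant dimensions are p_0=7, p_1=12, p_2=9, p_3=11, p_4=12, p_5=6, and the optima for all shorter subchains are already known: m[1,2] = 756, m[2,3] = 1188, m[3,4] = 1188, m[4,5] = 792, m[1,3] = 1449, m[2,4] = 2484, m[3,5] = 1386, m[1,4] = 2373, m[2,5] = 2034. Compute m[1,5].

2520

m[1,5] = min over k∈[1,4] of m[1,k]+m[k+1,5]+p_{0}·p_k·p_{5}.
k=1: 0 + 2034 + 7·12·6 = 2538; k=2: 756 + 1386 + 7·9·6 = 2520; k=3: 1449 + 792 + 7·11·6 = 2703; k=4: 2373 + 0 + 7·12·6 = 2877.
Minimum: 2520 at k=2.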